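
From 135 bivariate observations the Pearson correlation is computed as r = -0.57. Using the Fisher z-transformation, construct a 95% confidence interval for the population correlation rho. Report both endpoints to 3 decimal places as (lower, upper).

z_r = atanh(-0.57) = -0.647523;  SE = 1/√(n−3) = 1/√132 = 0.087039
z-limits: -0.647523 ± 1.960·0.087039 = -0.647523 ± 0.170596 = [-0.818119, -0.476927]
ρ-limits: (tanh -0.818119, tanh -0.476927) = (-0.674, -0.444)

(-0.674, -0.444)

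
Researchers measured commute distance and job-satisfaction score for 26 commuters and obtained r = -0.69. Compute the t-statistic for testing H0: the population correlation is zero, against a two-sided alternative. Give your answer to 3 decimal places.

t = r·√(n−2) / √(1−r²) with r = -0.69, n = 26
  = -0.69·√24 / √(1 − 0.4761)
  = -0.69·4.898979 / 0.723809
  = -3.380296 / 0.723809 = -4.670

-4.670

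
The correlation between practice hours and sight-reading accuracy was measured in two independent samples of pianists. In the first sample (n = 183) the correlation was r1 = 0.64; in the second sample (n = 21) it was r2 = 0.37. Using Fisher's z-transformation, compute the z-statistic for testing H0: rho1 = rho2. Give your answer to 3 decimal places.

Fisher z-transforms: z1 = atanh(0.64) = 0.758174, z2 = atanh(0.37) = 0.388423; difference d = 0.369751
Var(d) = 1/180 + 1/18 = 0.0055556 + 0.0555556 = 0.0611112
z = d/√Var(d) = 0.369751 / √0.0611112 = 0.369751 / 0.247207 = 1.496

1.496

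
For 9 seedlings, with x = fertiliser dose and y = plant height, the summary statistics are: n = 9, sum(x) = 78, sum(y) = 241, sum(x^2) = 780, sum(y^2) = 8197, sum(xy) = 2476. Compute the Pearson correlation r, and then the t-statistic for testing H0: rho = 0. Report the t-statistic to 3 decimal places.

5.792

S_xy = nΣxy − ΣxΣy = 9·2476 − 78·241 = 22284 − 18798 = 3486
S_xx = nΣx² − (Σx)² = 9·780 − 78² = 7020 − 6084 = 936
S_yy = nΣy² − (Σy)² = 9·8197 − 241² = 73773 − 58081 = 15692
r = S_xy / √(S_xx·S_yy) = 3486 / √(936·15692) = 3486 / √14687712 = 3486 / 3832.4551 = 0.9096
t = r·√(n−2)/√(1−r²) = 0.9096·√7 / √(1−0.827372) = 2.406575 / 0.415485 = 5.792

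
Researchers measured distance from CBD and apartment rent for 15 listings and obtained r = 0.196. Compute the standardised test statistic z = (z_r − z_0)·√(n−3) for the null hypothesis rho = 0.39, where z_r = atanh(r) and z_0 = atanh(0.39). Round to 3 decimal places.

-0.739

z_r = atanh(0.196) = 0.198569,  z_0 = atanh(0.39) = 0.411800
SE = 1/√(n−3) = 1/√12 = 0.288675
z = (z_r − z_0)/SE = (0.198569 − 0.411800) / 0.288675 = -0.213231 / 0.288675 = -0.739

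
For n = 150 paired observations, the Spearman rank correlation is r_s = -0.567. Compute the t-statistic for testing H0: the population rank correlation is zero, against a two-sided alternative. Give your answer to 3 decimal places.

-8.374

t = r_s·√(n−2) / √(1−r_s²) with r_s = -0.567, n = 150
  = -0.567·√148 / √(1 − 0.321489)
  = -0.567·12.165525 / 0.823718
  = -6.897853 / 0.823718 = -8.374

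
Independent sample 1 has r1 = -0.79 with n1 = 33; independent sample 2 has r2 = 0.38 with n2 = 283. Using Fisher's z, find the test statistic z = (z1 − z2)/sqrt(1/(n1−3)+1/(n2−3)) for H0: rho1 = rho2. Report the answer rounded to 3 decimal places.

-7.660

Fisher z-transforms: z1 = atanh(-0.79) = -1.071432, z2 = atanh(0.38) = 0.400060; difference d = -1.471492
Var(d) = 1/30 + 1/280 = 0.0333333 + 0.0035714 = 0.0369047
z = d/√Var(d) = -1.471492 / √0.0369047 = -1.471492 / 0.192106 = -7.660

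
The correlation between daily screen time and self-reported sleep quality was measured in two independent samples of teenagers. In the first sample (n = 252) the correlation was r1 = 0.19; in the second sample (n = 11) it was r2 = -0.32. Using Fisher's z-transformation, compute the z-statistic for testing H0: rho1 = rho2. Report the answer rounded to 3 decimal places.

z1 = atanh(0.19) = 0.192337,  z2 = atanh(-0.32) = -0.331647
SE = √(1/(n1−3) + 1/(n2−3)) = √(1/249 + 1/8) = √(0.0040161 + 0.1250000) = √0.1290161 = 0.359188
z = (z1 − z2)/SE = (0.192337 − (-0.331647)) / 0.359188 = 0.523984 / 0.359188 = 1.459

1.459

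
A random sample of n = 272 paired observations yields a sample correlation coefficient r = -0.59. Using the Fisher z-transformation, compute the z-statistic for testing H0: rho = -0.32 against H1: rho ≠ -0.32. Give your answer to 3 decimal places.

-5.675

Fisher z: atanh(-0.59) = -0.677666, atanh(-0.32) = -0.331647
z = (z_r − z_0)·√(n−3) = (-0.677666 − (-0.331647))·√269 = -0.346019 · 16.401219 = -5.675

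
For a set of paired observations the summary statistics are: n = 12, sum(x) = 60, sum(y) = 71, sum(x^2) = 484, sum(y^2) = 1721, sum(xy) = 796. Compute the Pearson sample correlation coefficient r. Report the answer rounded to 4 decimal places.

S_xy = nΣxy − ΣxΣy = 12·796 − 60·71 = 9552 − 4260 = 5292
S_xx = nΣx² − (Σx)² = 12·484 − 60² = 5808 − 3600 = 2208
S_yy = nΣy² − (Σy)² = 12·1721 − 71² = 20652 − 5041 = 15611
r = S_xy / √(S_xx·S_yy) = 5292 / √(2208·15611) = 5292 / √34469088 = 5292 / 5871.0381 = 0.9014

0.9014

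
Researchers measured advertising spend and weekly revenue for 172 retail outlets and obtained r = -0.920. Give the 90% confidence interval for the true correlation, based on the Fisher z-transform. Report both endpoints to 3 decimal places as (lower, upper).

z_r = atanh(-0.920) = -1.589027;  SE = 1/√(n−3) = 1/√169 = 0.076923
z-limits: -1.589027 ± 1.645·0.076923 = -1.589027 ± 0.126538 = [-1.715565, -1.462489]
ρ-limits: (tanh -1.715565, tanh -1.462489) = (-0.937, -0.898)

(-0.937, -0.898)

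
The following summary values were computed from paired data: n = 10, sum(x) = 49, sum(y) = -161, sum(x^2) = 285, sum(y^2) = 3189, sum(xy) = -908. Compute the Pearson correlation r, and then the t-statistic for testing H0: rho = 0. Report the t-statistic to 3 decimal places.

-2.999

S_xy = nΣxy − ΣxΣy = 10·(-908) − 49·(-161) = -9080 − (-7889) = -1191
S_xx = nΣx² − (Σx)² = 10·285 − 49² = 2850 − 2401 = 449
S_yy = nΣy² − (Σy)² = 10·3189 − (-161)² = 31890 − 25921 = 5969
r = S_xy / √(S_xx·S_yy) = -1191 / √(449·5969) = -1191 / √2680081 = -1191 / 1637.0953 = -0.7275
t = r·√(n−2)/√(1−r²) = -0.7275·√8 / √(1−0.529256) = -2.057681 / 0.686108 = -2.999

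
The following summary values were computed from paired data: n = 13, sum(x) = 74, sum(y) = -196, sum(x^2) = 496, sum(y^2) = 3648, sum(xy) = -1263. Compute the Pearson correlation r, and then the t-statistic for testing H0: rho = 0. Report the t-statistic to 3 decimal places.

Numerator: nΣxy − (Σx)(Σy) = 13·(-1263) − (74)(-196) = -1915
Denominator: √[(nΣx²−(Σx)²)(nΣy²−(Σy)²)]
  nΣx²−(Σx)² = 13·496 − 5476 = 972;  nΣy²−(Σy)² = 13·3648 − 38416 = 9008
  √(972·9008) = √8755776 = 2959.0161
r = -1915 / 2959.0161 = -0.6472
t = r·√(n−2)/√(1−r²) = -0.6472·√11 / √(1−0.418868) = -2.146520 / 0.762320 = -2.816

-2.816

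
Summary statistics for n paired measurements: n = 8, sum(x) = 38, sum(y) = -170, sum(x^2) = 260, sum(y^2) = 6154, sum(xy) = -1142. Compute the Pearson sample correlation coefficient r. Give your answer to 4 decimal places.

-0.7442

S_xy = nΣxy − ΣxΣy = 8·(-1142) − 38·(-170) = -9136 − (-6460) = -2676
S_xx = nΣx² − (Σx)² = 8·260 − 38² = 2080 − 1444 = 636
S_yy = nΣy² − (Σy)² = 8·6154 − (-170)² = 49232 − 28900 = 20332
r = S_xy / √(S_xx·S_yy) = -2676 / √(636·20332) = -2676 / √12931152 = -2676 / 3595.9911 = -0.7442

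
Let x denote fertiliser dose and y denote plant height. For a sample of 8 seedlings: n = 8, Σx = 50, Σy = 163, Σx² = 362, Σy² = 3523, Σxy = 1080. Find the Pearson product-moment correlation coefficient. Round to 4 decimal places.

0.6127

Numerator: nΣxy − (Σx)(Σy) = 8·1080 − (50)(163) = 490
Denominator: √[(nΣx²−(Σx)²)(nΣy²−(Σy)²)]
  nΣx²−(Σx)² = 8·362 − 2500 = 396;  nΣy²−(Σy)² = 8·3523 − 26569 = 1615
  √(396·1615) = √639540 = 799.7124
r = 490 / 799.7124 = 0.6127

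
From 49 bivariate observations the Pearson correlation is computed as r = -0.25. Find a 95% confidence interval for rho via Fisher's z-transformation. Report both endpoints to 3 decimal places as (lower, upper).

(-0.496, 0.034)

z_r = atanh(-0.25) = -0.255413;  SE = 1/√(n−3) = 1/√46 = 0.147442
z-limits: -0.255413 ± 1.960·0.147442 = -0.255413 ± 0.288986 = [-0.544399, 0.033573]
ρ-limits: (tanh -0.544399, tanh 0.033573) = (-0.496, 0.034)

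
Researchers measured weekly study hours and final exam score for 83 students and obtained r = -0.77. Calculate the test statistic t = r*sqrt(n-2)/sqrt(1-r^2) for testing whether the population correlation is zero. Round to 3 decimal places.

t = r·√(n−2) / √(1−r²) with r = -0.77, n = 83
  = -0.77·√81 / √(1 − 0.5929)
  = -0.77·9.000000 / 0.638044
  = -6.930000 / 0.638044 = -10.861

-10.861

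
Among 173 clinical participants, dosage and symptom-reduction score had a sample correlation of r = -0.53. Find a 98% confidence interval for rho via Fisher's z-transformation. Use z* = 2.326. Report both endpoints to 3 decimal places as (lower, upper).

z_r = atanh(-0.53) = -0.590145;  SE = 1/√(n−3) = 1/√170 = 0.076696
z-limits: -0.590145 ± 2.326·0.076696 = -0.590145 ± 0.178395 = [-0.768540, -0.411750]
ρ-limits: (tanh -0.768540, tanh -0.411750) = (-0.646, -0.390)

(-0.646, -0.390)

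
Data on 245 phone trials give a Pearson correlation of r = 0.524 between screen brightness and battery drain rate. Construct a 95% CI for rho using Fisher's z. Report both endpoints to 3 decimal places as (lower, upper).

z_r = atanh(0.524) = 0.581838;  SE = 1/√(n−3) = 1/√242 = 0.064282
z-limits: 0.581838 ± 1.960·0.064282 = 0.581838 ± 0.125993 = [0.455845, 0.707831]
ρ-limits: (tanh 0.455845, tanh 0.707831) = (0.427, 0.609)

(0.427, 0.609)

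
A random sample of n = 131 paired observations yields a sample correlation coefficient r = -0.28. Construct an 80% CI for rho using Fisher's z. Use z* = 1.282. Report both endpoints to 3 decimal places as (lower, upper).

(-0.381, -0.173)

z_r = atanh(-0.28) = -0.287682;  SE = 1/√(n−3) = 1/√128 = 0.088388
z-limits: -0.287682 ± 1.282·0.088388 = -0.287682 ± 0.113313 = [-0.400995, -0.174369]
ρ-limits: (tanh -0.400995, tanh -0.174369) = (-0.381, -0.173)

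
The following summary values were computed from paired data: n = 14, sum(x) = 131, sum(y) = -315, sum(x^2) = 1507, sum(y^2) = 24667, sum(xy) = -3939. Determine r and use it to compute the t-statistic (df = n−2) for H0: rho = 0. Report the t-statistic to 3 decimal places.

Numerator: nΣxy − (Σx)(Σy) = 14·(-3939) − (131)(-315) = -13881
Denominator: √[(nΣx²−(Σx)²)(nΣy²−(Σy)²)]
  nΣx²−(Σx)² = 14·1507 − 17161 = 3937;  nΣy²−(Σy)² = 14·24667 − 99225 = 246113
  √(3937·246113) = √968946881 = 31127.9116
r = -13881 / 31127.9116 = -0.4459
t = r·√(n−2)/√(1−r²) = -0.4459·√12 / √(1−0.198827) = -1.544643 / 0.895083 = -1.726

-1.726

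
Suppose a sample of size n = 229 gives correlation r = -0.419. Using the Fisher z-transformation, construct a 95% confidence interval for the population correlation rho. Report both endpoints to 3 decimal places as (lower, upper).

z_r = atanh(-0.419) = -0.446478;  SE = 1/√(n−3) = 1/√226 = 0.066519
z-limits: -0.446478 ± 1.960·0.066519 = -0.446478 ± 0.130377 = [-0.576855, -0.316101]
ρ-limits: (tanh -0.576855, tanh -0.316101) = (-0.520, -0.306)

(-0.520, -0.306)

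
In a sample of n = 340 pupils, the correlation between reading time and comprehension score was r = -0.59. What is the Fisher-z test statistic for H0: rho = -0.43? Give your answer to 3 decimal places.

Fisher z: atanh(-0.59) = -0.677666, atanh(-0.43) = -0.459897
z = (z_r − z_0)·√(n−3) = (-0.677666 − (-0.459897))·√337 = -0.217769 · 18.357560 = -3.998

-3.998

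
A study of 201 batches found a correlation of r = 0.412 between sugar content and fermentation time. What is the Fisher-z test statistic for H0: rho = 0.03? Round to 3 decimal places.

Fisher z: atanh(0.412) = 0.438018, atanh(0.03) = 0.030009
z = (z_r − z_0)·√(n−3) = (0.438018 − 0.030009)·√198 = 0.408009 · 14.071247 = 5.741

5.741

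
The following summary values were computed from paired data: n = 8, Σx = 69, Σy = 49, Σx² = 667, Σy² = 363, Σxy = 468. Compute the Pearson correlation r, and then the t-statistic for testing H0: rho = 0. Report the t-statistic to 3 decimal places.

S_xy = nΣxy − ΣxΣy = 8·468 − 69·49 = 3744 − 3381 = 363
S_xx = nΣx² − (Σx)² = 8·667 − 69² = 5336 − 4761 = 575
S_yy = nΣy² − (Σy)² = 8·363 − 49² = 2904 − 2401 = 503
r = S_xy / √(S_xx·S_yy) = 363 / √(575·503) = 363 / √289225 = 363 / 537.7964 = 0.6750
t = r·√(n−2)/√(1−r²) = 0.6750·√6 / √(1−0.455625) = 1.653406 / 0.737818 = 2.241

2.241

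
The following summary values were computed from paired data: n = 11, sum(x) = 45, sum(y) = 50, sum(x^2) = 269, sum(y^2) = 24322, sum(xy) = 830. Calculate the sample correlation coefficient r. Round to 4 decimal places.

S_xy = nΣxy − ΣxΣy = 11·830 − 45·50 = 9130 − 2250 = 6880
S_xx = nΣx² − (Σx)² = 11·269 − 45² = 2959 − 2025 = 934
S_yy = nΣy² − (Σy)² = 11·24322 − 50² = 267542 − 2500 = 265042
r = S_xy / √(S_xx·S_yy) = 6880 / √(934·265042) = 6880 / √247549228 = 6880 / 15733.6972 = 0.4373

0.4373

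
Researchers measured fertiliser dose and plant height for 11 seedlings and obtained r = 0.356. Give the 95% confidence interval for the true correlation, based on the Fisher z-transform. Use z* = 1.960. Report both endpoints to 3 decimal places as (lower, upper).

z_r = atanh(0.356) = 0.372298;  SE = 1/√(n−3) = 1/√8 = 0.353553
z-limits: 0.372298 ± 1.960·0.353553 = 0.372298 ± 0.692964 = [-0.320666, 1.065262]
ρ-limits: (tanh -0.320666, tanh 1.065262) = (-0.310, 0.788)

(-0.310, 0.788)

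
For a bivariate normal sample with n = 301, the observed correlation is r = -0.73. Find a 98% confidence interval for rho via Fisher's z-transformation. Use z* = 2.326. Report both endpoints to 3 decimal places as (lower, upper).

(-0.787, -0.661)

Fisher z: z_r = atanh(r) = ½·ln((1+(-0.73))/(1−(-0.73))) = -0.928727
SE(z) = 1/√(n−3) = 1/√298 = 0.057928
98% ⇒ z* = 2.326; margin = 2.326·0.057928 = 0.134741
CI on z-scale: (-1.063468, -0.793986)
Back-transform: tanh(-1.063468) = -0.786988, tanh(-0.793986) = -0.660661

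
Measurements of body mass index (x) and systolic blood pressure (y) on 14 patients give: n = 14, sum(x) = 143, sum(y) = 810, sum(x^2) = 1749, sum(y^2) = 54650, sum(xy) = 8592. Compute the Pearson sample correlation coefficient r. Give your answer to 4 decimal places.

Numerator: nΣxy − (Σx)(Σy) = 14·8592 − (143)(810) = 4458
Denominator: √[(nΣx²−(Σx)²)(nΣy²−(Σy)²)]
  nΣx²−(Σx)² = 14·1749 − 20449 = 4037;  nΣy²−(Σy)² = 14·54650 − 656100 = 109000
  √(4037·109000) = √440033000 = 20976.9636
r = 4458 / 20976.9636 = 0.2125

0.2125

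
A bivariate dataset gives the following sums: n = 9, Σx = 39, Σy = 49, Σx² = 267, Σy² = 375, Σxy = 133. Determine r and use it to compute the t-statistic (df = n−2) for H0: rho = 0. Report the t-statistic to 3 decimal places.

-3.196

Numerator: nΣxy − (Σx)(Σy) = 9·133 − (39)(49) = -714
Denominator: √[(nΣx²−(Σx)²)(nΣy²−(Σy)²)]
  nΣx²−(Σx)² = 9·267 − 1521 = 882;  nΣy²−(Σy)² = 9·375 − 2401 = 974
  √(882·974) = √859068 = 926.8592
r = -714 / 926.8592 = -0.7703
t = r·√(n−2)/√(1−r²) = -0.7703·√7 / √(1−0.593362) = -2.038022 / 0.637682 = -3.196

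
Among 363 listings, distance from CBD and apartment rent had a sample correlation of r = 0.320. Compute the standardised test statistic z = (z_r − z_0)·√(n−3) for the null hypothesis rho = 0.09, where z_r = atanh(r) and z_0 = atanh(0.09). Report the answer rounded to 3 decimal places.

4.580

z_r = atanh(0.320) = 0.331647,  z_0 = atanh(0.09) = 0.090244
SE = 1/√(n−3) = 1/√360 = 0.052705
z = (z_r − z_0)/SE = (0.331647 − 0.090244) / 0.052705 = 0.241403 / 0.052705 = 4.580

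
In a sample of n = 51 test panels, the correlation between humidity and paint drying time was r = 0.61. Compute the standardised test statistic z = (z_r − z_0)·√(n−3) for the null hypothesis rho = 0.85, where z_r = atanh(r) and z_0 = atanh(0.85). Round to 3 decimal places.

Fisher z: atanh(0.61) = 0.708921, atanh(0.85) = 1.256153
z = (z_r − z_0)·√(n−3) = (0.708921 − 1.256153)·√48 = -0.547232 · 6.928203 = -3.791

-3.791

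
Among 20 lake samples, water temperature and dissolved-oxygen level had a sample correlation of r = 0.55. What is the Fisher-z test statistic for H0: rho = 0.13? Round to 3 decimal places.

2.011

Fisher z: atanh(0.55) = 0.618381, atanh(0.13) = 0.130740
z = (z_r − z_0)·√(n−3) = (0.618381 − 0.130740)·√17 = 0.487641 · 4.123106 = 2.011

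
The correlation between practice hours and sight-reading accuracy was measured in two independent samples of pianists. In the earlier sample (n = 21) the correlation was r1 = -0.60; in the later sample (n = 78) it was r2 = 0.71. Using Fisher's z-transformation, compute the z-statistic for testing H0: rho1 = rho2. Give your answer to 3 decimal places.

-6.021

Fisher z-transforms: z1 = atanh(-0.60) = -0.693147, z2 = atanh(0.71) = 0.887184; difference d = -1.580331
Var(d) = 1/18 + 1/75 = 0.0555556 + 0.0133333 = 0.0688889
z = d/√Var(d) = -1.580331 / √0.0688889 = -1.580331 / 0.262467 = -6.021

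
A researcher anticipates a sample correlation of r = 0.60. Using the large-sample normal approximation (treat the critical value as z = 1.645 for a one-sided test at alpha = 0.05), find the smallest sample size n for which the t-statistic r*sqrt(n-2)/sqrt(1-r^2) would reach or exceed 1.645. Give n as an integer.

7

Need r·√(n−2)/√(1−r²) ≥ 1.645
√(n−2) ≥ 1.645·√(1−0.3600) / 0.60 = 1.645·0.800000 / 0.60 = 2.1933
n−2 ≥ 4.8106  ⇒  n ≥ 6.8106
Smallest integer n = 7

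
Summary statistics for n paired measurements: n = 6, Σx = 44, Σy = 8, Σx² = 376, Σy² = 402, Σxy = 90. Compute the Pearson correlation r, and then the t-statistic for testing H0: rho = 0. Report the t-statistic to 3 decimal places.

S_xy = nΣxy − ΣxΣy = 6·90 − 44·8 = 540 − 352 = 188
S_xx = nΣx² − (Σx)² = 6·376 − 44² = 2256 − 1936 = 320
S_yy = nΣy² − (Σy)² = 6·402 − 8² = 2412 − 64 = 2348
r = S_xy / √(S_xx·S_yy) = 188 / √(320·2348) = 188 / √751360 = 188 / 866.8102 = 0.2169
t = r·√(n−2)/√(1−r²) = 0.2169·√4 / √(1−0.047046) = 0.433800 / 0.976194 = 0.444

0.444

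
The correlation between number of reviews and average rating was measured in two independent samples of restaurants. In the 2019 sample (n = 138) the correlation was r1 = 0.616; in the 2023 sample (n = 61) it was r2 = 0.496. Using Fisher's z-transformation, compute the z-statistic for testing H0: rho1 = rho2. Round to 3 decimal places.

Fisher z-transforms: z1 = atanh(0.616) = 0.718533, z2 = atanh(0.496) = 0.543987; difference d = 0.174546
Var(d) = 1/135 + 1/58 = 0.0074074 + 0.0172414 = 0.0246488
z = d/√Var(d) = 0.174546 / √0.0246488 = 0.174546 / 0.156999 = 1.112

1.112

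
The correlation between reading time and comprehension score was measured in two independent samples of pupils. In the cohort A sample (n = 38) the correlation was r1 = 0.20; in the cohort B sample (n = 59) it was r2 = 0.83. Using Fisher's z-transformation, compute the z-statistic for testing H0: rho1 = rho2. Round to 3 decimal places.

Fisher z-transforms: z1 = atanh(0.20) = 0.202733, z2 = atanh(0.83) = 1.188136; difference d = -0.985403
Var(d) = 1/35 + 1/56 = 0.0285714 + 0.0178571 = 0.0464285
z = d/√Var(d) = -0.985403 / √0.0464285 = -0.985403 / 0.215473 = -4.573

-4.573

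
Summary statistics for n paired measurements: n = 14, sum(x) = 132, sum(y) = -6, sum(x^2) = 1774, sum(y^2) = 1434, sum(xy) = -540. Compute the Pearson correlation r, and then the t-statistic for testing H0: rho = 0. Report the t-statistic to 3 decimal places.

-2.313

S_xy = nΣxy − ΣxΣy = 14·(-540) − 132·(-6) = -7560 − (-792) = -6768
S_xx = nΣx² − (Σx)² = 14·1774 − 132² = 24836 − 17424 = 7412
S_yy = nΣy² − (Σy)² = 14·1434 − (-6)² = 20076 − 36 = 20040
r = S_xy / √(S_xx·S_yy) = -6768 / √(7412·20040) = -6768 / √148536480 = -6768 / 12187.5543 = -0.5553
t = r·√(n−2)/√(1−r²) = -0.5553·√12 / √(1−0.308358) = -1.923616 / 0.831650 = -2.313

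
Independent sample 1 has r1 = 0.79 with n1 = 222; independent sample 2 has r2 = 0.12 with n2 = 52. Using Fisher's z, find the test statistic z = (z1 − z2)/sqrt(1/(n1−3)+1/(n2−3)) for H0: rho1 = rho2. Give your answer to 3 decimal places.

6.017

Fisher z-transforms: z1 = atanh(0.79) = 1.071432, z2 = atanh(0.12) = 0.120581; difference d = 0.950851
Var(d) = 1/219 + 1/49 = 0.0045662 + 0.0204082 = 0.0249744
z = d/√Var(d) = 0.950851 / √0.0249744 = 0.950851 / 0.158033 = 6.017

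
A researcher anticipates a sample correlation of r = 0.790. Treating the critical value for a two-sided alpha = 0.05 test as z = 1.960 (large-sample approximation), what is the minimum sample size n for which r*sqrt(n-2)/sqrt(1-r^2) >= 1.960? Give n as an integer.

5

Need r·√(n−2)/√(1−r²) ≥ 1.960
√(n−2) ≥ 1.960·√(1−0.624100) / 0.790 = 1.960·0.613107 / 0.790 = 1.5211
n−2 ≥ 2.3137  ⇒  n ≥ 4.3137
Smallest integer n = 5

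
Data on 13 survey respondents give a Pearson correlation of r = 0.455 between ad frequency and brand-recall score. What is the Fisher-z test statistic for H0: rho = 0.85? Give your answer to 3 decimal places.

Fisher z: atanh(0.455) = 0.490988, atanh(0.85) = 1.256153
z = (z_r − z_0)·√(n−3) = (0.490988 − 1.256153)·√10 = -0.765165 · 3.162278 = -2.420

-2.420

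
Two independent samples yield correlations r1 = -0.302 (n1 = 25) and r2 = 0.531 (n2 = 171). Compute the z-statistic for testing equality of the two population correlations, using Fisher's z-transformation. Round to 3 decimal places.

z1 = atanh(-0.302) = -0.311719,  z2 = atanh(0.531) = 0.591537
SE = √(1/(n1−3) + 1/(n2−3)) = √(1/22 + 1/168) = √(0.0454545 + 0.0059524) = √0.0514069 = 0.226731
z = (z1 − z2)/SE = (-0.311719 − 0.591537) / 0.226731 = -0.903256 / 0.226731 = -3.984

-3.984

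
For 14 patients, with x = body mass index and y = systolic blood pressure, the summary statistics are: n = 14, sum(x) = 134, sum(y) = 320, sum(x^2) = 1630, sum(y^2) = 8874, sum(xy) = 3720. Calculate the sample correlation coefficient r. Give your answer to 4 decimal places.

0.8927

S_xy = nΣxy − ΣxΣy = 14·3720 − 134·320 = 52080 − 42880 = 9200
S_xx = nΣx² − (Σx)² = 14·1630 − 134² = 22820 − 17956 = 4864
S_yy = nΣy² − (Σy)² = 14·8874 − 320² = 124236 − 102400 = 21836
r = S_xy / √(S_xx·S_yy) = 9200 / √(4864·21836) = 9200 / √106210304 = 9200 / 10305.8383 = 0.8927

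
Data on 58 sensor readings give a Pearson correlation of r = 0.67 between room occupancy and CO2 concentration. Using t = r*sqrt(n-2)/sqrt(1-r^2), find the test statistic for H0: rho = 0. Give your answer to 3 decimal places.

1 − r² = 1 − 0.4489 = 0.5511;  √(1−r²) = 0.742361
√(n−2) = √56 = 7.483315
t = r·√(n−2)/√(1−r²) = 0.67 · 7.483315 / 0.742361 = 6.754

6.754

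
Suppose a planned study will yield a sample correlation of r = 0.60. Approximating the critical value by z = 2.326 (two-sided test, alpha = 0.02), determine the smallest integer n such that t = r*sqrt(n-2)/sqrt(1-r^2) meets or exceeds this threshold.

Need r·√(n−2)/√(1−r²) ≥ 2.326
√(n−2) ≥ 2.326·√(1−0.3600) / 0.60 = 2.326·0.800000 / 0.60 = 3.1013
n−2 ≥ 9.6181  ⇒  n ≥ 11.6181
Smallest integer n = 12

12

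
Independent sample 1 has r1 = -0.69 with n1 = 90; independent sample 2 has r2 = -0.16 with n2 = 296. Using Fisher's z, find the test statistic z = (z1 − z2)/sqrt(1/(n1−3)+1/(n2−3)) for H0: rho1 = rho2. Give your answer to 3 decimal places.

Fisher z-transforms: z1 = atanh(-0.69) = -0.847956, z2 = atanh(-0.16) = -0.161387; difference d = -0.686569
Var(d) = 1/87 + 1/293 = 0.0114943 + 0.0034130 = 0.0149073
z = d/√Var(d) = -0.686569 / √0.0149073 = -0.686569 / 0.122095 = -5.623

-5.623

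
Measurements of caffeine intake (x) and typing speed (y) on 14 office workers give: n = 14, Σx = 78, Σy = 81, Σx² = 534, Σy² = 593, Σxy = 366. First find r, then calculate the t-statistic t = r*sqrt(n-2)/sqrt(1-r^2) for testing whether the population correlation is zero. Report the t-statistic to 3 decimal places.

-4.141

Numerator: nΣxy − (Σx)(Σy) = 14·366 − (78)(81) = -1194
Denominator: √[(nΣx²−(Σx)²)(nΣy²−(Σy)²)]
  nΣx²−(Σx)² = 14·534 − 6084 = 1392;  nΣy²−(Σy)² = 14·593 − 6561 = 1741
  √(1392·1741) = √2423472 = 1556.7505
r = -1194 / 1556.7505 = -0.7670
t = r·√(n−2)/√(1−r²) = -0.7670·√12 / √(1−0.588289) = -2.656966 / 0.641647 = -4.141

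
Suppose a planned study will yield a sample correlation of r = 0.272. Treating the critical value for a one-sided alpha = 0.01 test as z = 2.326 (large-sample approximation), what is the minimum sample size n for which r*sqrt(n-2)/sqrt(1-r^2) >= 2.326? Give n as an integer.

r√(n−2)/√(1−r²) ≥ 2.326  ⇔  n−2 ≥ (2.326)²·(1−r²)/r²
(1−r²)/r² = (1−0.073984)/0.073984 = 12.5164
n ≥ 2 + 5.410276·12.5164 = 2 + 67.7172 = 69.7172
⌈69.7172⌉ = 70

70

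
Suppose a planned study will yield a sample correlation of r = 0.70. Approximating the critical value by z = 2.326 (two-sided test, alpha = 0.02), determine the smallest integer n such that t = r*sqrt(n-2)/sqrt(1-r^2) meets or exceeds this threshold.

8

r√(n−2)/√(1−r²) ≥ 2.326  ⇔  n−2 ≥ (2.326)²·(1−r²)/r²
(1−r²)/r² = (1−0.4900)/0.4900 = 1.0408
n ≥ 2 + 5.410276·1.0408 = 2 + 5.6310 = 7.6310
⌈7.6310⌉ = 8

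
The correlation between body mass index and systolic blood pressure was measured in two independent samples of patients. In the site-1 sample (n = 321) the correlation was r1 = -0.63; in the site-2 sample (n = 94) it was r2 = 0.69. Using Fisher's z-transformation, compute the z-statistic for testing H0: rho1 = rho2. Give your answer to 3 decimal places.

Fisher z-transforms: z1 = atanh(-0.63) = -0.741416, z2 = atanh(0.69) = 0.847956; difference d = -1.589372
Var(d) = 1/318 + 1/91 = 0.0031447 + 0.0109890 = 0.0141337
z = d/√Var(d) = -1.589372 / √0.0141337 = -1.589372 / 0.118885 = -13.369

-13.369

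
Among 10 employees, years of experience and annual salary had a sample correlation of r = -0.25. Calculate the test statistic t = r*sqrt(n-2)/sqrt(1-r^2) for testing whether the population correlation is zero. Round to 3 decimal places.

t = r·√(n−2) / √(1−r²) with r = -0.25, n = 10
  = -0.25·√8 / √(1 − 0.0625)
  = -0.25·2.828427 / 0.968246
  = -0.707107 / 0.968246 = -0.730

-0.730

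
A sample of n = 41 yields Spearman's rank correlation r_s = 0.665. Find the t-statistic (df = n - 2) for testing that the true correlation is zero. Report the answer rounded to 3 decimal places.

1 − r_s² = 1 − 0.442225 = 0.557775;  √(1−r_s²) = 0.746843
√(n−2) = √39 = 6.244998
t = r_s·√(n−2)/√(1−r_s²) = 0.665 · 6.244998 / 0.746843 = 5.561

5.561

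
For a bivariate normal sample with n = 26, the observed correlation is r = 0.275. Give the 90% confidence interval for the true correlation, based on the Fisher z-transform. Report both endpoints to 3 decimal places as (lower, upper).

(-0.061, 0.555)

Fisher z: z_r = atanh(r) = ½·ln((1+0.275)/(1−0.275)) = 0.282265
SE(z) = 1/√(n−3) = 1/√23 = 0.208514
90% ⇒ z* = 1.645; margin = 1.645·0.208514 = 0.343006
CI on z-scale: (-0.060741, 0.625271)
Back-transform: tanh(-0.060741) = -0.060666, tanh(0.625271) = 0.554787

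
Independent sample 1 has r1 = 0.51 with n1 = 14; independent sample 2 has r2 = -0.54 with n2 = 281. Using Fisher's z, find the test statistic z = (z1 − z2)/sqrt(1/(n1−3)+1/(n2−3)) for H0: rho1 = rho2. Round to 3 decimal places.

3.796

z1 = atanh(0.51) = 0.562730,  z2 = atanh(-0.54) = -0.604156
SE = √(1/(n1−3) + 1/(n2−3)) = √(1/11 + 1/278) = √(0.0909091 + 0.0035971) = √0.0945062 = 0.307419
z = (z1 − z2)/SE = (0.562730 − (-0.604156)) / 0.307419 = 1.166886 / 0.307419 = 3.796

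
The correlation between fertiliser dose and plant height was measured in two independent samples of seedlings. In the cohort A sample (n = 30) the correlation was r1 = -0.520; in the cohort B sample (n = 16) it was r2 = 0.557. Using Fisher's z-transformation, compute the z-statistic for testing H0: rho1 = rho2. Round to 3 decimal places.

Fisher z-transforms: z1 = atanh(-0.520) = -0.576340, z2 = atanh(0.557) = 0.628473; difference d = -1.204813
Var(d) = 1/27 + 1/13 = 0.0370370 + 0.0769231 = 0.1139601
z = d/√Var(d) = -1.204813 / √0.1139601 = -1.204813 / 0.337580 = -3.569

-3.569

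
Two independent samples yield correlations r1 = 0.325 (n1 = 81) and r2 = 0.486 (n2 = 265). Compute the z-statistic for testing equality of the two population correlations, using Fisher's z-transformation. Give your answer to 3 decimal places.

-1.501

Fisher z-transforms: z1 = atanh(0.325) = 0.337228, z2 = atanh(0.486) = 0.530810; difference d = -0.193582
Var(d) = 1/78 + 1/262 = 0.0128205 + 0.0038168 = 0.0166373
z = d/√Var(d) = -0.193582 / √0.0166373 = -0.193582 / 0.128986 = -1.501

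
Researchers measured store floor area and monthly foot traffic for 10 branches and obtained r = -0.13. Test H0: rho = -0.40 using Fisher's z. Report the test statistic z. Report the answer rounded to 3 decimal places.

Fisher z: atanh(-0.13) = -0.130740, atanh(-0.40) = -0.423649
z = (z_r − z_0)·√(n−3) = (-0.130740 − (-0.423649))·√7 = 0.292909 · 2.645751 = 0.775

0.775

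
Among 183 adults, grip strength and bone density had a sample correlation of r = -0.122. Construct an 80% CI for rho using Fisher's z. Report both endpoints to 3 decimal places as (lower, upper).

(-0.215, -0.027)

Fisher z: z_r = atanh(r) = ½·ln((1+(-0.122))/(1−(-0.122))) = -0.122611
SE(z) = 1/√(n−3) = 1/√180 = 0.074536
80% ⇒ z* = 1.282; margin = 1.282·0.074536 = 0.095555
CI on z-scale: (-0.218166, -0.027056)
Back-transform: tanh(-0.218166) = -0.214769, tanh(-0.027056) = -0.027049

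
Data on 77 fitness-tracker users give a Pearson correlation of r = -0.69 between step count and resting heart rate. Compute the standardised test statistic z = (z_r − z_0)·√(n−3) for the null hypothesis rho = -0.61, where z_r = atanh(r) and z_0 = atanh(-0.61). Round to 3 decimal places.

-1.196

Fisher z: atanh(-0.69) = -0.847956, atanh(-0.61) = -0.708921
z = (z_r − z_0)·√(n−3) = (-0.847956 − (-0.708921))·√74 = -0.139035 · 8.602325 = -1.196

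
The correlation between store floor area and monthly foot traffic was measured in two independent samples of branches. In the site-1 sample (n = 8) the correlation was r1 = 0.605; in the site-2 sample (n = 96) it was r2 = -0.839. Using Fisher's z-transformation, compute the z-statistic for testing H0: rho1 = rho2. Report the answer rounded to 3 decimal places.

z1 = atanh(0.605) = 0.700997,  z2 = atanh(-0.839) = -1.217786
SE = √(1/(n1−3) + 1/(n2−3)) = √(1/5 + 1/93) = √(0.2000000 + 0.0107527) = √0.2107527 = 0.459078
z = (z1 − z2)/SE = (0.700997 − (-1.217786)) / 0.459078 = 1.918783 / 0.459078 = 4.180

4.180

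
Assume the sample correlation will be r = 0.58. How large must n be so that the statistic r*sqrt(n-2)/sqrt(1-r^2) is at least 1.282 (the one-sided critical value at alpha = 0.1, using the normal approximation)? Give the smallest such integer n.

6

Need r·√(n−2)/√(1−r²) ≥ 1.282
√(n−2) ≥ 1.282·√(1−0.3364) / 0.58 = 1.282·0.814616 / 0.58 = 1.8006
n−2 ≥ 3.2422  ⇒  n ≥ 5.2422
Smallest integer n = 6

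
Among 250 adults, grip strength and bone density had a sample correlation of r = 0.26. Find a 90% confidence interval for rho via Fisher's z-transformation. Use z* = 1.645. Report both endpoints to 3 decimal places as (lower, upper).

(0.160, 0.355)

z_r = atanh(0.26) = 0.266108;  SE = 1/√(n−3) = 1/√247 = 0.063628
z-limits: 0.266108 ± 1.645·0.063628 = 0.266108 ± 0.104668 = [0.161440, 0.370776]
ρ-limits: (tanh 0.161440, tanh 0.370776) = (0.160, 0.355)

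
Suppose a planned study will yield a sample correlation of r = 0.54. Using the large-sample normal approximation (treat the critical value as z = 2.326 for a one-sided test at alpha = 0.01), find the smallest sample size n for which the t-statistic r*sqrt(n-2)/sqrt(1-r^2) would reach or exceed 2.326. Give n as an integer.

16

r√(n−2)/√(1−r²) ≥ 2.326  ⇔  n−2 ≥ (2.326)²·(1−r²)/r²
(1−r²)/r² = (1−0.2916)/0.2916 = 2.4294
n ≥ 2 + 5.410276·2.4294 = 2 + 13.1437 = 15.1437
⌈15.1437⌉ = 16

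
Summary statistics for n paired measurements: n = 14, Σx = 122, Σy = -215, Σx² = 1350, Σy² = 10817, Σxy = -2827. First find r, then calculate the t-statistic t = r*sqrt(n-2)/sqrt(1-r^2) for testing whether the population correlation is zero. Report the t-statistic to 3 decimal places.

-2.958

Numerator: nΣxy − (Σx)(Σy) = 14·(-2827) − (122)(-215) = -13348
Denominator: √[(nΣx²−(Σx)²)(nΣy²−(Σy)²)]
  nΣx²−(Σx)² = 14·1350 − 14884 = 4016;  nΣy²−(Σy)² = 14·10817 − 46225 = 105213
  √(4016·105213) = √422535408 = 20555.6661
r = -13348 / 20555.6661 = -0.6494
t = r·√(n−2)/√(1−r²) = -0.6494·√12 / √(1−0.421720) = -2.249588 / 0.760447 = -2.958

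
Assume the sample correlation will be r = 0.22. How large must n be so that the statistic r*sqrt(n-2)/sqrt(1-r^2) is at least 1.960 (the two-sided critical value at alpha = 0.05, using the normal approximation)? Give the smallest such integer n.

78

Need r·√(n−2)/√(1−r²) ≥ 1.960
√(n−2) ≥ 1.960·√(1−0.0484) / 0.22 = 1.960·0.975500 / 0.22 = 8.6908
n−2 ≥ 75.5300  ⇒  n ≥ 77.5300
Smallest integer n = 78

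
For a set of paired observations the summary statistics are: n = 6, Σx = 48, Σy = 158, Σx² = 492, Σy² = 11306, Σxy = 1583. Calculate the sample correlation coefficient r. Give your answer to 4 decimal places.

S_xy = nΣxy − ΣxΣy = 6·1583 − 48·158 = 9498 − 7584 = 1914
S_xx = nΣx² − (Σx)² = 6·492 − 48² = 2952 − 2304 = 648
S_yy = nΣy² − (Σy)² = 6·11306 − 158² = 67836 − 24964 = 42872
r = S_xy / √(S_xx·S_yy) = 1914 / √(648·42872) = 1914 / √27781056 = 1914 / 5270.7738 = 0.3631

0.3631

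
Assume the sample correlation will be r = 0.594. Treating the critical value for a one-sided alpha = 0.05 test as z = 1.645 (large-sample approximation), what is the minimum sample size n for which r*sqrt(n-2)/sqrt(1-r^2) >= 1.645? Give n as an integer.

7

Need r·√(n−2)/√(1−r²) ≥ 1.645
√(n−2) ≥ 1.645·√(1−0.352836) / 0.594 = 1.645·0.804465 / 0.594 = 2.2279
n−2 ≥ 4.9635  ⇒  n ≥ 6.9635
Smallest integer n = 7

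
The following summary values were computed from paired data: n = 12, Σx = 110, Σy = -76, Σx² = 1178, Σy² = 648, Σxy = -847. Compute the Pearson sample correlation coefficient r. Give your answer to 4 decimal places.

S_xy = nΣxy − ΣxΣy = 12·(-847) − 110·(-76) = -10164 − (-8360) = -1804
S_xx = nΣx² − (Σx)² = 12·1178 − 110² = 14136 − 12100 = 2036
S_yy = nΣy² − (Σy)² = 12·648 − (-76)² = 7776 − 5776 = 2000
r = S_xy / √(S_xx·S_yy) = -1804 / √(2036·2000) = -1804 / √4072000 = -1804 / 2017.9197 = -0.8940

-0.8940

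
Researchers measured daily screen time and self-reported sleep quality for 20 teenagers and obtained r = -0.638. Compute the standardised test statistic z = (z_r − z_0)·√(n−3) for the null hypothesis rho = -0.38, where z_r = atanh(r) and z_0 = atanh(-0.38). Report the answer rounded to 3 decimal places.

z_r = atanh(-0.638) = -0.754794,  z_0 = atanh(-0.38) = -0.400060
SE = 1/√(n−3) = 1/√17 = 0.242536
z = (z_r − z_0)/SE = (-0.754794 − (-0.400060)) / 0.242536 = -0.354734 / 0.242536 = -1.463

-1.463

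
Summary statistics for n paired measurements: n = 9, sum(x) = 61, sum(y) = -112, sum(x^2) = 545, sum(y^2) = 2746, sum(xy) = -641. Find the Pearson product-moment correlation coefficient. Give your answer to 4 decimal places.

0.2800

Numerator: nΣxy − (Σx)(Σy) = 9·(-641) − (61)(-112) = 1063
Denominator: √[(nΣx²−(Σx)²)(nΣy²−(Σy)²)]
  nΣx²−(Σx)² = 9·545 − 3721 = 1184;  nΣy²−(Σy)² = 9·2746 − 12544 = 12170
  √(1184·12170) = √14409280 = 3795.9557
r = 1063 / 3795.9557 = 0.2800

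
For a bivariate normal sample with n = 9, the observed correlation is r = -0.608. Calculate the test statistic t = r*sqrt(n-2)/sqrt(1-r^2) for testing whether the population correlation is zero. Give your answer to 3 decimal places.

1 − r² = 1 − 0.369664 = 0.630336;  √(1−r²) = 0.793937
√(n−2) = √7 = 2.645751
t = r·√(n−2)/√(1−r²) = -0.608 · 2.645751 / 0.793937 = -2.026

-2.026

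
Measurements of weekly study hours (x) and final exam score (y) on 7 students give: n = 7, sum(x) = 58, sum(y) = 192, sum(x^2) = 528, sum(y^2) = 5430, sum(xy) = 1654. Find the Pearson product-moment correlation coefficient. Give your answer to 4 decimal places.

Numerator: nΣxy − (Σx)(Σy) = 7·1654 − (58)(192) = 442
Denominator: √[(nΣx²−(Σx)²)(nΣy²−(Σy)²)]
  nΣx²−(Σx)² = 7·528 − 3364 = 332;  nΣy²−(Σy)² = 7·5430 − 36864 = 1146
  √(332·1146) = √380472 = 616.8241
r = 442 / 616.8241 = 0.7166

0.7166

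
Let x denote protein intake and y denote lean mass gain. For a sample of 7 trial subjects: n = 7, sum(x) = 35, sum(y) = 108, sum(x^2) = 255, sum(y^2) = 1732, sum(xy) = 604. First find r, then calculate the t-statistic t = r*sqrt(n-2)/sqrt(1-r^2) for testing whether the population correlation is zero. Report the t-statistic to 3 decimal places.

S_xy = nΣxy − ΣxΣy = 7·604 − 35·108 = 4228 − 3780 = 448
S_xx = nΣx² − (Σx)² = 7·255 − 35² = 1785 − 1225 = 560
S_yy = nΣy² − (Σy)² = 7·1732 − 108² = 12124 − 11664 = 460
r = S_xy / √(S_xx·S_yy) = 448 / √(560·460) = 448 / √257600 = 448 / 507.5431 = 0.8827
t = r·√(n−2)/√(1−r²) = 0.8827·√5 / √(1−0.779159) = 1.973777 / 0.469937 = 4.200

4.200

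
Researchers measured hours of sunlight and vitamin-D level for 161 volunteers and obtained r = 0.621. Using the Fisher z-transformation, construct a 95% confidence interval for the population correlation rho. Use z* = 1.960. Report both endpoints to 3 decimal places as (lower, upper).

(0.516, 0.708)

z_r = atanh(0.621) = 0.726631;  SE = 1/√(n−3) = 1/√158 = 0.079556
z-limits: 0.726631 ± 1.960·0.079556 = 0.726631 ± 0.155930 = [0.570701, 0.882561]
ρ-limits: (tanh 0.570701, tanh 0.882561) = (0.516, 0.708)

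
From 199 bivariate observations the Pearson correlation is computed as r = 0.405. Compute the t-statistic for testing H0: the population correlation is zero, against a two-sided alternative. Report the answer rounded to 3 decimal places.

6.217

1 − r² = 1 − 0.164025 = 0.835975;  √(1−r²) = 0.914317
√(n−2) = √197 = 14.035669
t = r·√(n−2)/√(1−r²) = 0.405 · 14.035669 / 0.914317 = 6.217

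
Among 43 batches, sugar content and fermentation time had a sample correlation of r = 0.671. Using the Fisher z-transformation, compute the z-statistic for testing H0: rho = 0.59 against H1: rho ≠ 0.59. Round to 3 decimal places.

z_r = atanh(0.671) = 0.812560,  z_0 = atanh(0.59) = 0.677666
SE = 1/√(n−3) = 1/√40 = 0.158114
z = (z_r − z_0)/SE = (0.812560 − 0.677666) / 0.158114 = 0.134894 / 0.158114 = 0.853

0.853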